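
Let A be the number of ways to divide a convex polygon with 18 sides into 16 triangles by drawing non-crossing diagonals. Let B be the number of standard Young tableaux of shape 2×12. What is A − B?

35149658

The number of triangulations of an 18-gon is the Catalan number C_16 (index = sides − 2). So A = C_16 = 35357670.
Standard Young tableaux of shape 2×n are counted by C_n; here n = 12. So B = C_12 = 208012.
A − B = 35357670 − 208012 = 35149658.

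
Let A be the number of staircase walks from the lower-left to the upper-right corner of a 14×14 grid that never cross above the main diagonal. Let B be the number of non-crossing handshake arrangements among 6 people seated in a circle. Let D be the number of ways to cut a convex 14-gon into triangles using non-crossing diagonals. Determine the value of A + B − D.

2466433

Monotone paths in an n×n grid that stay weakly below the diagonal are counted by C_n; here n = 14. So A = C_14 = 2674440.
With 6 = 2·3 people, non-crossing handshake pairings are non-crossing perfect matchings on a circle, counted by C_3. So B = C_3 = 5.
The number of triangulations of a 14-gon is the Catalan number C_12 (index = sides − 2). So D = C_12 = 208012.
A + B − D = 2674440 + 5 − 208012 = 2466433.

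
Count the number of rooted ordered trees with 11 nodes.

A rooted plane tree on 11 nodes has 10 edges, and such trees are counted by C_10.
C_10 = 16796.

16796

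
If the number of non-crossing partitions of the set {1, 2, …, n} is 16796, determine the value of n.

Non-crossing partitions of [n] are counted by C_n. The Catalan number equal to 16796 is C_10.

10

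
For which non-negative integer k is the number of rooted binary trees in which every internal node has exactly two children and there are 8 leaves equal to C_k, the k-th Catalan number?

7

Full binary trees with 8 leaves have 8−1 = 7 internal nodes, so there are C_7 of them.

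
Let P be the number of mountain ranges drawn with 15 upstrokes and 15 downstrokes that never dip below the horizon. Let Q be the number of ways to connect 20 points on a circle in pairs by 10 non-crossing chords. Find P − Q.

A Dyck path with 15 up-steps and 15 down-steps has semilength 15, so there are C_15 of them. So P = C_15 = 9694845.
Non-crossing perfect matchings of 2n points on a circle are counted by C_n; with 20 points, n = 10. So Q = C_10 = 16796.
P − Q = 9694845 − 16796 = 9678049.

9678049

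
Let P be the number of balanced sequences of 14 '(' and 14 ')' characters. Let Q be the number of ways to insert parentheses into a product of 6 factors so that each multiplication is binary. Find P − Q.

2674398

Balanced strings of n pairs of brackets are counted by C_n; here n = 14. So P = C_14 = 2674440.
Parenthesizations of m factors correspond to full binary trees with m leaves, counted by C_{m−1}; m = 6 gives C_5. So Q = C_5 = 42.
P − Q = 2674440 − 42 = 2674398.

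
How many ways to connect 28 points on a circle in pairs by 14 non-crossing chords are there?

2674440

Non-crossing perfect matchings of 2n points on a circle are counted by C_n; with 28 points, n = 14.
C_14 = C(28,14)/15 = 40116600/15 = 2674440.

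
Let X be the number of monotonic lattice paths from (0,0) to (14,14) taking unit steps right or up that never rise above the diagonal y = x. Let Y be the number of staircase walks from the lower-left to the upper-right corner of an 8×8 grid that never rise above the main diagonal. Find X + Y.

Sub-diagonal monotone paths from (0,0) to (14,14) biject with Dyck paths of semilength 14, giving C_14. So X = C_14 = 2674440.
Monotone paths in an n×n grid that stay weakly below the diagonal are counted by C_n; here n = 8. So Y = C_8 = 1430.
X + Y = 2674440 + 1430 = 2675870.

2675870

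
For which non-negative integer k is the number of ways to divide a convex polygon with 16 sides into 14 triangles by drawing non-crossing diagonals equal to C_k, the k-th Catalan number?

The number of triangulations of a 16-gon is the Catalan number C_14 (index = sides − 2).

14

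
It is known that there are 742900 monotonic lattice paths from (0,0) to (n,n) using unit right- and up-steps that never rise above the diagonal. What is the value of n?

Such diagonal-avoiding paths in an n×n grid are counted by C_n; 742900 = C_13.

13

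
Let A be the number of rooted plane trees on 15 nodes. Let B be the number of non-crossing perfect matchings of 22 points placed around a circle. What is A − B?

A rooted plane tree on 15 nodes has 14 edges, and such trees are counted by C_14. So A = C_14 = 2674440.
Non-crossing perfect matchings of 2n points on a circle are counted by C_n; with 22 points, n = 11. So B = C_11 = 58786.
A − B = 2674440 − 58786 = 2615654.

2615654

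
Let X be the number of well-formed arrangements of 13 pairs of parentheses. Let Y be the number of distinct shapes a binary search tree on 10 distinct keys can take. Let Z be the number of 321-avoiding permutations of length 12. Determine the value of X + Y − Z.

With 13 pairs the number of balanced bracket strings is the Catalan number C_13. So X = C_13 = 742900.
There are C_n binary search tree shapes on n keys; with n = 10 that is C_10. So Y = C_10 = 16796.
For any fixed pattern of length 3, the pattern-avoiding permutations of [12] number C_12. So Z = C_12 = 208012.
X + Y − Z = 742900 + 16796 − 208012 = 551684.

551684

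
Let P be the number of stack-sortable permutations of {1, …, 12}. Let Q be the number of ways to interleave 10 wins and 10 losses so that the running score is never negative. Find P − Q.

Stack-sortable permutations are exactly the 231-avoiding ones, counted by C_n; here n = 12. So P = C_12 = 208012.
Ballot sequences with n votes each where one side never trails are Dyck words, counted by C_n; here n = 10. So Q = C_10 = 16796.
P − Q = 208012 − 16796 = 191216.

191216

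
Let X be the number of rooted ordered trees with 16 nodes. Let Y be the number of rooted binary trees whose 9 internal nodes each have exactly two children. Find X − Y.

9689983

A rooted plane tree on 16 nodes has 15 edges, and such trees are counted by C_15. So X = C_15 = 9694845.
The number of full binary trees on 9 internal nodes is the Catalan number C_9. So Y = C_9 = 4862.
X − Y = 9694845 − 4862 = 9689983.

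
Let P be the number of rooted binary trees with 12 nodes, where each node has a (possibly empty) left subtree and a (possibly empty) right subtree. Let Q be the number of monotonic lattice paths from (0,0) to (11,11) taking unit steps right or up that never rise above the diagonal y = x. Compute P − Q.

Rooted binary trees with 12 nodes (each child slot possibly empty) number C_12. So P = C_12 = 208012.
Monotone paths in an n×n grid that stay weakly below the diagonal are counted by C_n; here n = 11. So Q = C_11 = 58786.
P − Q = 208012 − 58786 = 149226.

149226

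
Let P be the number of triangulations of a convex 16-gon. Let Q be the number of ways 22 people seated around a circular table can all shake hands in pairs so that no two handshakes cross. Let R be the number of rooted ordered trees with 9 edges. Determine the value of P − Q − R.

2610792

Triangulations of a convex m-gon are counted by C_{m−2}; with m = 16 this is C_14. So P = C_14 = 2674440.
Non-crossing handshake pairings of 2n people are counted by C_n; 22 people gives n = 11. So Q = C_11 = 58786.
A rooted plane tree with 9 edges has 10 nodes, and the count is C_9. So R = C_9 = 4862.
P − Q − R = 2674440 − 58786 − 4862 = 2610792.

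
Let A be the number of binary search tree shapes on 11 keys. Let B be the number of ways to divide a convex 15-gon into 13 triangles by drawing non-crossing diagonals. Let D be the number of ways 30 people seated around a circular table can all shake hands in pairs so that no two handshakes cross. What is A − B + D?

9010731

Binary trees (left/right distinguished) on n nodes are counted by C_n; here n = 11. So A = C_11 = 58786.
Triangulations of a convex m-gon are counted by C_{m−2}; with m = 15 this is C_13. So B = C_13 = 742900.
With 30 = 2·15 people, non-crossing handshake pairings are non-crossing perfect matchings on a circle, counted by C_15. So D = C_15 = 9694845.
A − B + D = 58786 − 742900 + 9694845 = 9010731.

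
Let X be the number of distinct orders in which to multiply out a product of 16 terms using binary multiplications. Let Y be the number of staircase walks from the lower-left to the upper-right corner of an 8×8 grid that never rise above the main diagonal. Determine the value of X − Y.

Parenthesizations of m factors correspond to full binary trees with m leaves, counted by C_{m−1}; m = 16 gives C_15. So X = C_15 = 9694845.
Monotone paths in an n×n grid that stay weakly below the diagonal are counted by C_n; here n = 8. So Y = C_8 = 1430.
X − Y = 9694845 − 1430 = 9693415.

9693415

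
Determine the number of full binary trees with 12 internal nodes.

208012

Full binary trees with n internal nodes are counted by C_n; here n = 12.
C_12 = C(24,12)/13 = 2704156/13 = 208012.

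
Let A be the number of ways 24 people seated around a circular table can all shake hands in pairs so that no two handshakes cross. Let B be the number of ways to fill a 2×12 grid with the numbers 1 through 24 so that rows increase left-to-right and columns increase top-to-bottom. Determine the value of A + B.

Non-crossing handshake pairings of 2n people are counted by C_n; 24 people gives n = 12. So A = C_12 = 208012.
By the hook-length formula (or a Dyck-path bijection), SYT of shape 2×12 number C_12. So B = C_12 = 208012.
A + B = 208012 + 208012 = 416024.

416024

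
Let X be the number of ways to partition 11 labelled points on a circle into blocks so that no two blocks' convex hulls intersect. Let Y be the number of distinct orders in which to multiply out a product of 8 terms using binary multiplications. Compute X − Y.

58357

The non-crossing partitions of [11] form a lattice of size C_11. So X = C_11 = 58786.
Parenthesizations of m factors correspond to full binary trees with m leaves, counted by C_{m−1}; m = 8 gives C_7. So Y = C_7 = 429.
X − Y = 58786 − 429 = 58357.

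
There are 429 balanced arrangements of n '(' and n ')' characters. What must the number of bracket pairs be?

7

Balanced strings of n bracket-pairs are counted by C_n; 429 = C_7.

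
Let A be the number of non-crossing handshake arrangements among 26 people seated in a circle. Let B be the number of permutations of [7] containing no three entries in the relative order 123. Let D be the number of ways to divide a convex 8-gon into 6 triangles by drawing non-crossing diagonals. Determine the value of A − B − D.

742339

With 26 = 2·13 people, non-crossing handshake pairings are non-crossing perfect matchings on a circle, counted by C_13. So A = C_13 = 742900.
For any fixed pattern of length 3, the pattern-avoiding permutations of [7] number C_7. So B = C_7 = 429.
A convex 8-gon is triangulated into 6 triangles, and the number of such triangulations is the Catalan number C_{8−2} = C_6. So D = C_6 = 132.
A − B − D = 742900 − 429 − 132 = 742339.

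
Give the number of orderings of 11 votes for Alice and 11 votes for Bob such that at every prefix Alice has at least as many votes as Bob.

58786

Reading a vote for the leader as '(' and for the other as ')' turns such a sequence into a balanced string of 11 pairs, so the count is C_11.
C_11 = C(22,11)/12 = 705432/12 = 58786.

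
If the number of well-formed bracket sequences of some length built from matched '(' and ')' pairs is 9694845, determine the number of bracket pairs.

Balanced strings of n bracket-pairs are counted by C_n, and C_15 = 9694845.

15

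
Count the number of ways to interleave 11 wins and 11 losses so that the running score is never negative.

58786

Ballot sequences with n votes each where one side never trails are Dyck words, counted by C_n; here n = 11.
C_11 = 58786.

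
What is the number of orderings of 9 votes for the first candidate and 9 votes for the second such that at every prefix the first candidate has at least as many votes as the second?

4862

Ballot sequences with n votes each where one side never trails are Dyck words, counted by C_n; here n = 9.
C_9 = C_8 · 2(2·8+1)/(8+2) = 1430 · 34/10 = 4862.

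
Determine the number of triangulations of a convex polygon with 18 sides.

The number of triangulations of an 18-gon is the Catalan number C_16 (index = sides − 2).
C_16 = C_15 · 2(2·15+1)/(15+2) = 9694845 · 62/17 = 35357670.

35357670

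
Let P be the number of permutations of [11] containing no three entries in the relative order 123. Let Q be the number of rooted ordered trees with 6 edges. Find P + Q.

For any fixed pattern of length 3, the pattern-avoiding permutations of [11] number C_11. So P = C_11 = 58786.
A rooted plane tree with 6 edges has 7 nodes, and the count is C_6. So Q = C_6 = 132.
P + Q = 58786 + 132 = 58918.

58918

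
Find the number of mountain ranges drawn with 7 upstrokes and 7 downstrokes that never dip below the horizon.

429

Dyck paths of semilength n (length 2n) are counted by C_n; here n = 7.
C_7 = C(14,7)/8 = 3432/8 = 429.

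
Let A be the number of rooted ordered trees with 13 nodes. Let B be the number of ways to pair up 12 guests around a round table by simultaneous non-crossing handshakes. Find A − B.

Rooted ordered (plane) trees on m nodes have m−1 edges and are counted by C_{m−1}; m = 13 gives C_12. So A = C_12 = 208012.
With 12 = 2·6 people, non-crossing handshake pairings are non-crossing perfect matchings on a circle, counted by C_6. So B = C_6 = 132.
A − B = 208012 − 132 = 207880.

207880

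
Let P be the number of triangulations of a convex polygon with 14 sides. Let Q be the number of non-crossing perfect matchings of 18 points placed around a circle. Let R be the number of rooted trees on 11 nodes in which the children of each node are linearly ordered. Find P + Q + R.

229670

The number of triangulations of a 14-gon is the Catalan number C_12 (index = sides − 2). So P = C_12 = 208012.
Non-crossing perfect matchings of 2n points on a circle are counted by C_n; with 18 points, n = 9. So Q = C_9 = 4862.
A rooted plane tree on 11 nodes has 10 edges, and such trees are counted by C_10. So R = C_10 = 16796.
P + Q + R = 208012 + 4862 + 16796 = 229670.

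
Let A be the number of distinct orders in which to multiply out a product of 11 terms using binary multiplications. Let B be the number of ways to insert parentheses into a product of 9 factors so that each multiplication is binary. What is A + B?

18226

Ways to associate a product of 11 factors correspond to binary trees on 11 leaves, so the count is C_10. So A = C_10 = 16796.
Ways to associate a product of 9 factors correspond to binary trees on 9 leaves, so the count is C_8. So B = C_8 = 1430.
A + B = 16796 + 1430 = 18226.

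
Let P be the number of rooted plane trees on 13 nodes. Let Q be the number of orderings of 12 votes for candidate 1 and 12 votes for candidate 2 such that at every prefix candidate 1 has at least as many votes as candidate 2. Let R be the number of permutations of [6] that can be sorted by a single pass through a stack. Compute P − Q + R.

Rooted ordered (plane) trees on m nodes have m−1 edges and are counted by C_{m−1}; m = 13 gives C_12. So P = C_12 = 208012.
Reading a vote for the leader as '(' and for the other as ')' turns such a sequence into a balanced string of 12 pairs, so the count is C_12. So Q = C_12 = 208012.
By Knuth's characterisation, the stack-sortable permutations of length 6 are the 231-avoiders, numbering C_6. So R = C_6 = 132.
P − Q + R = 208012 − 208012 + 132 = 132.

132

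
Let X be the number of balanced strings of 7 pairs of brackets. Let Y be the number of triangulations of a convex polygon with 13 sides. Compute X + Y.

59215

A balanced arrangement of 7 bracket pairs is a Dyck word of semilength 7, so the count is C_7. So X = C_7 = 429.
A convex 13-gon is triangulated into 11 triangles, and the number of such triangulations is the Catalan number C_{13−2} = C_11. So Y = C_11 = 58786.
X + Y = 429 + 58786 = 59215.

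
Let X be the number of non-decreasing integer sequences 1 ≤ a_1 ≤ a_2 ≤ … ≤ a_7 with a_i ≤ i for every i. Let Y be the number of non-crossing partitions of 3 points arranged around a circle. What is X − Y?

Such sub-staircase sequences of length n are counted by C_n; here n = 7. So X = C_7 = 429.
Non-crossing partitions of an n-element set are counted by C_n; here n = 3. So Y = C_3 = 5.
X − Y = 429 − 5 = 424.

424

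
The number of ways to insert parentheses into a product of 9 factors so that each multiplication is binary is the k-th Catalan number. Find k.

Ways to associate a product of 9 factors correspond to binary trees on 9 leaves, so the count is C_8.

8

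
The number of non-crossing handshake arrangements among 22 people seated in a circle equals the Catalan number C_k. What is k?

Non-crossing handshake pairings of 2n people are counted by C_n; 22 people gives n = 11.

11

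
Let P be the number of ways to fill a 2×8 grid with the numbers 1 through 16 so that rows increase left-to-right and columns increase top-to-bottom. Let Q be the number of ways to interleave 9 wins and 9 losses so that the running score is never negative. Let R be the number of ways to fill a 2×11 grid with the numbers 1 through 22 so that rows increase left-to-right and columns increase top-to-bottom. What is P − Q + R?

Standard Young tableaux of shape 2×n are counted by C_n; here n = 8. So P = C_8 = 1430.
Ballot sequences with n votes each where one side never trails are Dyck words, counted by C_n; here n = 9. So Q = C_9 = 4862.
Standard Young tableaux of shape 2×n are counted by C_n; here n = 11. So R = C_11 = 58786.
P − Q + R = 1430 − 4862 + 58786 = 55354.

55354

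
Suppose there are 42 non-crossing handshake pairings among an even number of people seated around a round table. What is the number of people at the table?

10

Non-crossing handshake pairings of 2n people are counted by C_n, and C_5 = 42.
So n = 5, and there are 2n = 10 people.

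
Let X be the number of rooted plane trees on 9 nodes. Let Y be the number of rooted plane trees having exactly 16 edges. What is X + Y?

A rooted plane tree on 9 nodes has 8 edges, and such trees are counted by C_8. So X = C_8 = 1430.
Rooted ordered trees with n edges are counted by C_n; here n = 16. So Y = C_16 = 35357670.
X + Y = 1430 + 35357670 = 35359100.

35359100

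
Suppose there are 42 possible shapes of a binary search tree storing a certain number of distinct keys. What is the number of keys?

5

Binary search tree shapes on n keys are counted by C_n; 42 = C_5.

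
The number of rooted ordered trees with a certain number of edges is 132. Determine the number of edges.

Rooted ordered trees with n edges are counted by C_n; 132 = C_6.

6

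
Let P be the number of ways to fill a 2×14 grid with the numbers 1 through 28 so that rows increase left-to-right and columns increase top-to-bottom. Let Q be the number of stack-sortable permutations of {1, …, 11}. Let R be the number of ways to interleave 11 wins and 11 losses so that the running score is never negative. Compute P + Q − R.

Standard Young tableaux of shape 2×n are counted by C_n; here n = 14. So P = C_14 = 2674440.
By Knuth's characterisation, the stack-sortable permutations of length 11 are the 231-avoiders, numbering C_11. So Q = C_11 = 58786.
Reading a vote for the leader as '(' and for the other as ')' turns such a sequence into a balanced string of 11 pairs, so the count is C_11. So R = C_11 = 58786.
P + Q − R = 2674440 + 58786 − 58786 = 2674440.

2674440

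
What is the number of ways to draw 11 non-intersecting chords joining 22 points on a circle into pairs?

Pairing 22 circle points by 11 non-crossing chords gives C_11 matchings.
C_11 = C(22,11)/12 = 705432/12 = 58786.

58786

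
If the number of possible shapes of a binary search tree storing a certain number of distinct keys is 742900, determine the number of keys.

Binary search tree shapes on n keys are counted by C_n, and C_13 = 742900.

13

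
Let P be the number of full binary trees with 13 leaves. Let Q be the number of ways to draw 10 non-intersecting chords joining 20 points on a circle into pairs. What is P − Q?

191216

Full binary trees with 13 leaves have 13−1 = 12 internal nodes, so there are C_12 of them. So P = C_12 = 208012.
Non-crossing perfect matchings of 2n points on a circle are counted by C_n; with 20 points, n = 10. So Q = C_10 = 16796.
P − Q = 208012 − 16796 = 191216.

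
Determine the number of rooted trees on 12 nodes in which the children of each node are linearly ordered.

58786

Rooted ordered (plane) trees on m nodes have m−1 edges and are counted by C_{m−1}; m = 12 gives C_11.
C_11 = C(22,11)/12 = 705432/12 = 58786.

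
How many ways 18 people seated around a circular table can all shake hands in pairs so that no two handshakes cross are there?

With 18 = 2·9 people, non-crossing handshake pairings are non-crossing perfect matchings on a circle, counted by C_9.
C_9 = C(18,9)/10 = 48620/10 = 4862.

4862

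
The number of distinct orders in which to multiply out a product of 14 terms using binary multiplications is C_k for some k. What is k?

Bracketing 14 factors into binary products is counted by C_{14−1} = C_13.

13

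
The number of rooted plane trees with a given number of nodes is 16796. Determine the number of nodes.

11

Rooted ordered trees on m nodes are counted by C_{m−1}. The Catalan number equal to 16796 is C_10.
So the index is 10, and the number of nodes is 10 + 1 = 11.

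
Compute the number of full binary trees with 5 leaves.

14

A full binary tree with L leaves has L−1 internal nodes and is counted by C_{L−1}; L = 5 gives C_4.
C_4 = C_3 · 2(2·3+1)/(3+2) = 5 · 14/5 = 14.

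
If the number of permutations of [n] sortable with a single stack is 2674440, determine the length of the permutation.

14

Stack-sortable permutations of [n] are counted by C_n. Since C_14 = 2674440, the index is 14.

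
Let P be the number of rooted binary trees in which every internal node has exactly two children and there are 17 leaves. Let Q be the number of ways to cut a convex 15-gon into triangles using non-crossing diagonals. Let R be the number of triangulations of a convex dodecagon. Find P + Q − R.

36083774

A full binary tree with L leaves has L−1 internal nodes and is counted by C_{L−1}; L = 17 gives C_16. So P = C_16 = 35357670.
The number of triangulations of a 15-gon is the Catalan number C_13 (index = sides − 2). So Q = C_13 = 742900.
A convex 12-gon is triangulated into 10 triangles, and the number of such triangulations is the Catalan number C_{12−2} = C_10. So R = C_10 = 16796.
P + Q − R = 35357670 + 742900 − 16796 = 36083774.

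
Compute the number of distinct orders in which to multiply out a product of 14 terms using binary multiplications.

Bracketing 14 factors into binary products is counted by C_{14−1} = C_13.
C_13 = C(26,13)/14 = 10400600/14 = 742900.

742900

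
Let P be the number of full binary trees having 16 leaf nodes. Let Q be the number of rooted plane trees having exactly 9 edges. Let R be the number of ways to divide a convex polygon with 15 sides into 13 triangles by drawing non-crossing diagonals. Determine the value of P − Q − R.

8947083

A full binary tree with L leaves has L−1 internal nodes and is counted by C_{L−1}; L = 16 gives C_15. So P = C_15 = 9694845.
A rooted plane tree with 9 edges has 10 nodes, and the count is C_9. So Q = C_9 = 4862.
A convex 15-gon is triangulated into 13 triangles, and the number of such triangulations is the Catalan number C_{15−2} = C_13. So R = C_13 = 742900.
P − Q − R = 9694845 − 4862 − 742900 = 8947083.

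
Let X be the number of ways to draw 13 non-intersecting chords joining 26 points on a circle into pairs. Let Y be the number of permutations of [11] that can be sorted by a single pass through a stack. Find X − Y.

684114

Pairing 26 circle points by 13 non-crossing chords gives C_13 matchings. So X = C_13 = 742900.
By Knuth's characterisation, the stack-sortable permutations of length 11 are the 231-avoiders, numbering C_11. So Y = C_11 = 58786.
X − Y = 742900 − 58786 = 684114.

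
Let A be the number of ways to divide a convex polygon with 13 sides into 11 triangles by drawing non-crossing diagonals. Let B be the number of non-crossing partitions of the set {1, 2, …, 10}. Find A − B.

41990

Triangulations of a convex m-gon are counted by C_{m−2}; with m = 13 this is C_11. So A = C_11 = 58786.
Non-crossing partitions of an n-element set are counted by C_n; here n = 10. So B = C_10 = 16796.
A − B = 58786 − 16796 = 41990.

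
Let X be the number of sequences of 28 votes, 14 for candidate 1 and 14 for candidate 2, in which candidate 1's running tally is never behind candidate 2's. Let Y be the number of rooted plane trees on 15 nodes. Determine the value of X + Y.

Reading a vote for the leader as '(' and for the other as ')' turns such a sequence into a balanced string of 14 pairs, so the count is C_14. So X = C_14 = 2674440.
A rooted plane tree on 15 nodes has 14 edges, and such trees are counted by C_14. So Y = C_14 = 2674440.
X + Y = 2674440 + 2674440 = 5348880.

5348880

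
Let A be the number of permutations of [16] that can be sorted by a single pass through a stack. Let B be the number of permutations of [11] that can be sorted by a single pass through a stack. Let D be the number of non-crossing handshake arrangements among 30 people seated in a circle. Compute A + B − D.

25721611

By Knuth's characterisation, the stack-sortable permutations of length 16 are the 231-avoiders, numbering C_16. So A = C_16 = 35357670.
Stack-sortable permutations are exactly the 231-avoiding ones, counted by C_n; here n = 11. So B = C_11 = 58786.
Non-crossing handshake pairings of 2n people are counted by C_n; 30 people gives n = 15. So D = C_15 = 9694845.
A + B − D = 35357670 + 58786 − 9694845 = 25721611.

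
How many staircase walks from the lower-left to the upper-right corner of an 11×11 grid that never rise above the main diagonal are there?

58786

Sub-diagonal monotone paths from (0,0) to (11,11) biject with Dyck paths of semilength 11, giving C_11.
C_11 = 58786.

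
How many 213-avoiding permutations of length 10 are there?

For any fixed pattern of length 3, the pattern-avoiding permutations of [10] number C_10.
C_10 = C(20,10)/11 = 184756/11 = 16796.

16796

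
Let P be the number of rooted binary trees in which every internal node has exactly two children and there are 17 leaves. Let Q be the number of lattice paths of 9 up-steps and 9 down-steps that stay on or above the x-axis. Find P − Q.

A full binary tree with L leaves has L−1 internal nodes and is counted by C_{L−1}; L = 17 gives C_16. So P = C_16 = 35357670.
Paths of 9 up- and 9 down-steps that never dip below the axis are Dyck paths; their count is C_9. So Q = C_9 = 4862.
P − Q = 35357670 − 4862 = 35352808.

35352808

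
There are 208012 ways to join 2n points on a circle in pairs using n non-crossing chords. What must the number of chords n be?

Non-crossing pairings of 2n points on a circle are counted by C_n, and C_12 = 208012.

12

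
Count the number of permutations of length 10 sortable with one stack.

By Knuth's characterisation, the stack-sortable permutations of length 10 are the 231-avoiders, numbering C_10.
C_10 = C(20,10)/11 = 184756/11 = 16796.

16796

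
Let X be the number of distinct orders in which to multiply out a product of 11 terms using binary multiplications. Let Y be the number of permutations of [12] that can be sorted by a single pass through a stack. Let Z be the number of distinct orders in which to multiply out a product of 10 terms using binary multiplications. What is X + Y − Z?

219946

Ways to associate a product of 11 factors correspond to binary trees on 11 leaves, so the count is C_10. So X = C_10 = 16796.
By Knuth's characterisation, the stack-sortable permutations of length 12 are the 231-avoiders, numbering C_12. So Y = C_12 = 208012.
Ways to associate a product of 10 factors correspond to binary trees on 10 leaves, so the count is C_9. So Z = C_9 = 4862.
X + Y − Z = 16796 + 208012 − 4862 = 219946.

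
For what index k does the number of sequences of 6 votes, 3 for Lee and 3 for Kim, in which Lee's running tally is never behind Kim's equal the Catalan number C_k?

Ballot sequences with n votes each where one side never trails are Dyck words, counted by C_n; here n = 3.

3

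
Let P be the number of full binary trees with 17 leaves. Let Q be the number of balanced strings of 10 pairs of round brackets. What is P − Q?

A full binary tree with L leaves has L−1 internal nodes and is counted by C_{L−1}; L = 17 gives C_16. So P = C_16 = 35357670.
Balanced strings of n pairs of brackets are counted by C_n; here n = 10. So Q = C_10 = 16796.
P − Q = 35357670 − 16796 = 35340874.

35340874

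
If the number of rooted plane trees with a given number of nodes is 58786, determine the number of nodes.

Rooted ordered trees on m nodes are counted by C_{m−1}, and C_11 = 58786.
So the index is 11, and the number of nodes is 11 + 1 = 12.

12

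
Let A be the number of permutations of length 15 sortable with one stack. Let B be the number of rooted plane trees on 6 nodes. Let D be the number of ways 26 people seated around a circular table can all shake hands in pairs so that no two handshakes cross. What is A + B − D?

8951987

By Knuth's characterisation, the stack-sortable permutations of length 15 are the 231-avoiders, numbering C_15. So A = C_15 = 9694845.
A rooted plane tree on 6 nodes has 5 edges, and such trees are counted by C_5. So B = C_5 = 42.
With 26 = 2·13 people, non-crossing handshake pairings are non-crossing perfect matchings on a circle, counted by C_13. So D = C_13 = 742900.
A + B − D = 9694845 + 42 − 742900 = 8951987.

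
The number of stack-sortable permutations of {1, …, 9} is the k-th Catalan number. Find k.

9

Stack-sortable permutations are exactly the 231-avoiding ones, counted by C_n; here n = 9.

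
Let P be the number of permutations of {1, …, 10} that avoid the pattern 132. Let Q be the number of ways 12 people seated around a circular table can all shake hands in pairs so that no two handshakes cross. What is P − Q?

Permutations of [n] avoiding any single length-3 pattern are counted by C_n; here n = 10. So P = C_10 = 16796.
With 12 = 2·6 people, non-crossing handshake pairings are non-crossing perfect matchings on a circle, counted by C_6. So Q = C_6 = 132.
P − Q = 16796 − 132 = 16664.

16664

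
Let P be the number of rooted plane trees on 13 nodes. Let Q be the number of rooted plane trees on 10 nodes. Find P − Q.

203150

A rooted plane tree on 13 nodes has 12 edges, and such trees are counted by C_12. So P = C_12 = 208012.
Rooted ordered (plane) trees on m nodes have m−1 edges and are counted by C_{m−1}; m = 10 gives C_9. So Q = C_9 = 4862.
P − Q = 208012 − 4862 = 203150.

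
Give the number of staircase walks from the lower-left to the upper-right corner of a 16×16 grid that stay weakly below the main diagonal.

Monotone paths in an n×n grid that stay weakly below the diagonal are counted by C_n; here n = 16.
C_16 = C_15 · 2(2·15+1)/(15+2) = 9694845 · 62/17 = 35357670.

35357670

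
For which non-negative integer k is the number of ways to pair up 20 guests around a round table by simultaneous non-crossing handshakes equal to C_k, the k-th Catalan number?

10

Non-crossing handshake pairings of 2n people are counted by C_n; 20 people gives n = 10.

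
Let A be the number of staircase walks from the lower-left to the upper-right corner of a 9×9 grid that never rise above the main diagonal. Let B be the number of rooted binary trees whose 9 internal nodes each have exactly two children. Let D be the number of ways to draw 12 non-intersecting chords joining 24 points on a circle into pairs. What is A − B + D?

208012

Monotone paths in an n×n grid that stay weakly below the diagonal are counted by C_n; here n = 9. So A = C_9 = 4862.
Full binary trees with n internal nodes are counted by C_n; here n = 9. So B = C_9 = 4862.
Non-crossing perfect matchings of 2n points on a circle are counted by C_n; with 24 points, n = 12. So D = C_12 = 208012.
A − B + D = 4862 − 4862 + 208012 = 208012.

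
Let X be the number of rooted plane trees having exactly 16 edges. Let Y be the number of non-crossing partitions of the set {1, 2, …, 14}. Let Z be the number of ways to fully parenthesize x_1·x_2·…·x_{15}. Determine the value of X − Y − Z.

30008790

A rooted plane tree with 16 edges has 17 nodes, and the count is C_16. So X = C_16 = 35357670.
Non-crossing partitions of an n-element set are counted by C_n; here n = 14. So Y = C_14 = 2674440.
Parenthesizations of m factors correspond to full binary trees with m leaves, counted by C_{m−1}; m = 15 gives C_14. So Z = C_14 = 2674440.
X − Y − Z = 35357670 − 2674440 − 2674440 = 30008790.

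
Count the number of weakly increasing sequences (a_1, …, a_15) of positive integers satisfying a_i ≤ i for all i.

Weakly increasing sequences with a_i ≤ i biject with Dyck paths of semilength 15, so there are C_15.
C_15 = 9694845.

9694845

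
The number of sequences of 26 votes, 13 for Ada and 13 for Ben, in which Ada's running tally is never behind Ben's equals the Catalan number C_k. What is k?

Reading a vote for the leader as '(' and for the other as ')' turns such a sequence into a balanced string of 13 pairs, so the count is C_13.

13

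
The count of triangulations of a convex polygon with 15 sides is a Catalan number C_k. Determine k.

13

The number of triangulations of a 15-gon is the Catalan number C_13 (index = sides − 2).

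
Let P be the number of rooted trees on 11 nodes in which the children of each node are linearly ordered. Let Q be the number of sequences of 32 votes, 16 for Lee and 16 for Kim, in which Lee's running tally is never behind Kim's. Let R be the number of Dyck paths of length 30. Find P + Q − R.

A rooted plane tree on 11 nodes has 10 edges, and such trees are counted by C_10. So P = C_10 = 16796.
Ballot sequences with n votes each where one side never trails are Dyck words, counted by C_n; here n = 16. So Q = C_16 = 35357670.
Paths of 15 up- and 15 down-steps that never dip below the axis are Dyck paths; their count is C_15. So R = C_15 = 9694845.
P + Q − R = 16796 + 35357670 − 9694845 = 25679621.

25679621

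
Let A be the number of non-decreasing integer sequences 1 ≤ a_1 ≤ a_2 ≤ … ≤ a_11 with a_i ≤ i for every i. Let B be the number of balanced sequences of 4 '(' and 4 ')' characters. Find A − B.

Weakly increasing sequences with a_i ≤ i biject with Dyck paths of semilength 11, so there are C_11. So A = C_11 = 58786.
With 4 pairs the number of balanced bracket strings is the Catalan number C_4. So B = C_4 = 14.
A − B = 58786 − 14 = 58772.

58772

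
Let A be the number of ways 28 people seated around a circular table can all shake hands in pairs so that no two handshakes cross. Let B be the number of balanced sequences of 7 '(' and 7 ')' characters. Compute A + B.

2674869

With 28 = 2·14 people, non-crossing handshake pairings are non-crossing perfect matchings on a circle, counted by C_14. So A = C_14 = 2674440.
With 7 pairs the number of balanced bracket strings is the Catalan number C_7. So B = C_7 = 429.
A + B = 2674440 + 429 = 2674869.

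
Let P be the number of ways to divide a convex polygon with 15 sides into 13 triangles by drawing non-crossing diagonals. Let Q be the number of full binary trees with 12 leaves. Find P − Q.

Triangulations of a convex m-gon are counted by C_{m−2}; with m = 15 this is C_13. So P = C_13 = 742900.
Full binary trees with 12 leaves have 12−1 = 11 internal nodes, so there are C_11 of them. So Q = C_11 = 58786.
P − Q = 742900 − 58786 = 684114.

684114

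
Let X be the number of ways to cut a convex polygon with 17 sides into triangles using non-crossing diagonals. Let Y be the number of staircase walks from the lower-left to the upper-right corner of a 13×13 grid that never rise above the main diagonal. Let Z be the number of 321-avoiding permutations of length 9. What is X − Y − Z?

8947083

A convex 17-gon is triangulated into 15 triangles, and the number of such triangulations is the Catalan number C_{17−2} = C_15. So X = C_15 = 9694845.
Monotone paths in an n×n grid that stay weakly below the diagonal are counted by C_n; here n = 13. So Y = C_13 = 742900.
For any fixed pattern of length 3, the pattern-avoiding permutations of [9] number C_9. So Z = C_9 = 4862.
X − Y − Z = 9694845 − 742900 − 4862 = 8947083.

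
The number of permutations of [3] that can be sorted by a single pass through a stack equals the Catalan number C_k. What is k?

By Knuth's characterisation, the stack-sortable permutations of length 3 are the 231-avoiders, numbering C_3.

3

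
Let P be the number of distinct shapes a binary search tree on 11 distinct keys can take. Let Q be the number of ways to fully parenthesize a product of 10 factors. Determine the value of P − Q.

Binary trees (left/right distinguished) on n nodes are counted by C_n; here n = 11. So P = C_11 = 58786.
Ways to associate a product of 10 factors correspond to binary trees on 10 leaves, so the count is C_9. So Q = C_9 = 4862.
P − Q = 58786 − 4862 = 53924.

53924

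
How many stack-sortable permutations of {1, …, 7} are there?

Stack-sortable permutations are exactly the 231-avoiding ones, counted by C_n; here n = 7.
C_7 = C(14,7)/8 = 3432/8 = 429.

429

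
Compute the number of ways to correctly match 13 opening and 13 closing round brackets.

Balanced strings of n pairs of brackets are counted by C_n; here n = 13.
C_13 = C(26,13)/14 = 10400600/14 = 742900.

742900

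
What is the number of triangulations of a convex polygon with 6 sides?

The number of triangulations of a 6-gon is the Catalan number C_4 (index = sides − 2).
C_4 = C_3 · 2(2·3+1)/(3+2) = 5 · 14/5 = 14.

14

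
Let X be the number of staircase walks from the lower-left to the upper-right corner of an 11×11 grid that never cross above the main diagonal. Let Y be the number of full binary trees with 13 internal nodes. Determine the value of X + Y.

801686

Sub-diagonal monotone paths from (0,0) to (11,11) biject with Dyck paths of semilength 11, giving C_11. So X = C_11 = 58786.
The number of full binary trees on 13 internal nodes is the Catalan number C_13. So Y = C_13 = 742900.
X + Y = 58786 + 742900 = 801686.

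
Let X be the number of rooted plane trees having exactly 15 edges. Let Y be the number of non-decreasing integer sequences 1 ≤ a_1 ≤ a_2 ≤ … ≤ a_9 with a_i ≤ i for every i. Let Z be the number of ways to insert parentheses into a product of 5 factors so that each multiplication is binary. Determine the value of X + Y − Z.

9699693

Rooted ordered trees with n edges are counted by C_n; here n = 15. So X = C_15 = 9694845.
Weakly increasing sequences with a_i ≤ i biject with Dyck paths of semilength 9, so there are C_9. So Y = C_9 = 4862.
Bracketing 5 factors into binary products is counted by C_{5−1} = C_4. So Z = C_4 = 14.
X + Y − Z = 9694845 + 4862 − 14 = 9699693.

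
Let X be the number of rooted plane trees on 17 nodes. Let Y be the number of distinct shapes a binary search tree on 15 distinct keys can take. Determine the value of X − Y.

Rooted ordered (plane) trees on m nodes have m−1 edges and are counted by C_{m−1}; m = 17 gives C_16. So X = C_16 = 35357670.
There are C_n binary search tree shapes on n keys; with n = 15 that is C_15. So Y = C_15 = 9694845.
X − Y = 35357670 − 9694845 = 25662825.

25662825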